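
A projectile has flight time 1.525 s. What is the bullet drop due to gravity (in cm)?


drop = 0.5*g*t^2 = 0.5*9.81*1.525^2 = 11.4072 m ≈ 1141 cm

1141 cm


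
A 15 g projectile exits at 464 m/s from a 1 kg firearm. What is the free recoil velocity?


v_recoil = m_p * v_p / m_gun = 0.015 * 464 / 1 = 6.96 m/s

6.96 m/s


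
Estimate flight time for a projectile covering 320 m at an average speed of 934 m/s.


t = d/v = 320/934 = 0.3426 s

0.3426 s


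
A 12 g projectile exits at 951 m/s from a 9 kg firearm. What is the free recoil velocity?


v_recoil = m_p * v_p / m_gun = 0.012 * 951 / 9 = 1.268 m/s

1.268 m/s


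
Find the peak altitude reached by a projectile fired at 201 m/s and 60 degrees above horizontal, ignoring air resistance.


H = (v0*sin(theta))^2 / (2g) = (201*sin(60°))^2 / (2*9.81) = 1544 m

1544 m


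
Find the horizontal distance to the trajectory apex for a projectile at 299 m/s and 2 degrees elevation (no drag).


R = v0^2*sin(2*theta)/g = 299^2*sin(2*2°)/9.81 = 635.708 m
apex_dist = R/2 = 635.708/2 = 317.9 m

317.9 m


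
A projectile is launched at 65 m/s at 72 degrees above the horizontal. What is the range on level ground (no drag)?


R = v0^2 * sin(2*theta) / g = 65^2 * sin(2*72°) / 9.81 = 253.1 m

253.1 m


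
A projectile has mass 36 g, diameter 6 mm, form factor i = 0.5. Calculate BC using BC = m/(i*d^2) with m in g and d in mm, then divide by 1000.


BC = m/(i*d^2*1000) = 36/(0.5 * 6^2 * 1000) = 0.002

0.002


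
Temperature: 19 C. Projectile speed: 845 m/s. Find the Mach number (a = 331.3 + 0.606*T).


a = 331.3 + 0.606*(19) = 342.814 m/s
M = v/a = 845/342.814 = 2.465

2.465


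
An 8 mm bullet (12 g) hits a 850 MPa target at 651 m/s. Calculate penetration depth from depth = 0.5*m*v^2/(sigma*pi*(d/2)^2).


A = pi*(d/2)^2 = pi*(8/2)^2 = 50.2655 mm^2
E = 0.5*m*v^2 = 0.5*0.012*651^2 = 2542.81 J
depth = E/(sigma*A) = 2542.81 J / (850 MPa * 50.2655 mm^2) = 2542.81/(850 * 50.2655) m = 0.0595147 m ≈ 59.51 mm

59.51 mm


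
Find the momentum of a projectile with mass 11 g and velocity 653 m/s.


p = m*v = 0.011*653 = 7.183 kg·m/s

7.183 kg·m/s


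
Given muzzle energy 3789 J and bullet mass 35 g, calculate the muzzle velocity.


v = sqrt(2*E/m) = sqrt(2*3789/0.035) = 465.3 m/s

465.3 m/s


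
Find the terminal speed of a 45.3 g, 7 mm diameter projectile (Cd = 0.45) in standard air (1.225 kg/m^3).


A = pi*(d/2)^2 = pi*(7/2000)^2 = 3.84845e-05 m^2
vt = sqrt(2mg/(Cd*rho*A)) = sqrt(2*0.0453*9.81/(0.45 * 1.225 * 3.84845e-05)) = 204.7 m/s

204.7 m/s


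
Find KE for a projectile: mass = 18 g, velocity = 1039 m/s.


E = 0.5*m*v^2 = 0.5*0.018*1039^2 = 9716 J

9716 J


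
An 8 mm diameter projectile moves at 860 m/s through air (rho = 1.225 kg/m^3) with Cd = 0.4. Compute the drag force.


A = pi*(d/2)^2 = pi*(8/2000)^2 = 5.02655e-05 m^2
Fd = 0.5*Cd*rho*A*v^2 = 0.5*0.4*1.225*5.02655e-05*860^2 = 9.108 N

9.108 N


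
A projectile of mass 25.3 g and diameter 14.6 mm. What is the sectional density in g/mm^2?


SD = m/d^2 = 25.3/14.6^2 = 0.1187 g/mm^2

0.1187 g/mm^2


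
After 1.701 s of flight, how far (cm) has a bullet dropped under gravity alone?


drop = 0.5*g*t^2 = 0.5*9.81*1.701^2 = 14.1921 m ≈ 1419 cm

1419 cm


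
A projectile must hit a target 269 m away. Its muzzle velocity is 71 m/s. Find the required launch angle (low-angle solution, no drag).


sin(2*theta) = R*g/v0^2 = 269*9.81/71^2 = 0.523485, theta = arcsin(0.523485)/2 = 15.78°

15.78 degrees


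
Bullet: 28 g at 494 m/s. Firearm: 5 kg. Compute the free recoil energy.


v_r = m_p*v_p/m_gun = 0.028*494/5 = 2.7664 m/s, E_r = 0.5*m_gun*v_r^2 = 0.5*5*2.7664^2 = 19.13 J

19.13 J


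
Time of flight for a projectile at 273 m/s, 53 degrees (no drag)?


T = 2*v0*sin(theta)/g = 2*273*sin(53°)/9.81 = 44.45 s

44.45 s


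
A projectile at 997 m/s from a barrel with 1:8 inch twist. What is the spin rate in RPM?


twist_m = 8*0.0254 = 0.2032 m
spin = v/twist = 997/0.2032 = 4906.496 rev/s
RPM = spin*60 = 4906.496*60 ≈ 294390 RPM

294390 RPM


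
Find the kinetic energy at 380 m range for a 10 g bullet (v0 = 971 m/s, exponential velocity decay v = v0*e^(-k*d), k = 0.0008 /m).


v = v0*exp(-k*d) = 971*exp(-0.0008*380) = 716.463 m/s
E = 0.5*m*v^2 = 0.5*0.01*716.463^2 = 2567 J

2567 J


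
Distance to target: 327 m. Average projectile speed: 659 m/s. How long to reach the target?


t = d/v = 327/659 = 0.4962 s

0.4962 s


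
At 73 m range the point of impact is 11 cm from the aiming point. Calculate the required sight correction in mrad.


1 mrad subtends 1 cm per 10 m of range, so adj = error_cm / (dist_m / 10) = 11 / (73/10) = 1.507 mrad

1.507 mrad


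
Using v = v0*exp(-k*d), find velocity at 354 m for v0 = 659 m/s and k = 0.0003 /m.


v = v0*exp(-k*d) = 659*exp(-0.0003*354) = 592.6 m/s

592.6 m/s


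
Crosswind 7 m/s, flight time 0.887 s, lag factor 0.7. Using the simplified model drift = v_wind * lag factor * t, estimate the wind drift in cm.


drift = v_wind * lag * t = 7 * 0.7 * 0.887 = 4.3463 m ≈ 434.6 cm

434.6 cm


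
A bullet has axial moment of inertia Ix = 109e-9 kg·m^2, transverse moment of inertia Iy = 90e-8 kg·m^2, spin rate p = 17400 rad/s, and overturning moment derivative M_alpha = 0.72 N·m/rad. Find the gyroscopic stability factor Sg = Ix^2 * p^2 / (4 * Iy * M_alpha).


Sg = Ix^2 * p^2 / (4 * Iy * M_alpha) = (109e-9)^2 * 17400^2 / (4 * 90e-8 * 0.72) = 1.388

1.388


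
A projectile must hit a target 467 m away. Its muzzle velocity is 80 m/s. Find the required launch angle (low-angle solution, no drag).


sin(2*theta) = R*g/v0^2 = 467*9.81/80^2 = 0.715823, theta = arcsin(0.715823)/2 = 22.86°

22.86 degrees


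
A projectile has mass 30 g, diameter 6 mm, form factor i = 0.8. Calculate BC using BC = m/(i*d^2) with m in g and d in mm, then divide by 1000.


BC = m/(i*d^2*1000) = 30/(0.8 * 6^2 * 1000) = 0.001042

0.001042


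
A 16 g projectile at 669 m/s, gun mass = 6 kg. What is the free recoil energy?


v_r = m_p*v_p/m_gun = 0.016*669/6 = 1.784 m/s, E_r = 0.5*m_gun*v_r^2 = 0.5*6*1.784^2 = 9.548 J

9.548 J


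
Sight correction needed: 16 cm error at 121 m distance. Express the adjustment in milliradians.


1 mrad subtends 1 cm per 10 m of range, so adj = error_cm / (dist_m / 10) = 16 / (121/10) = 1.322 mrad

1.322 mrad


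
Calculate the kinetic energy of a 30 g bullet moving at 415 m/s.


E = 0.5*m*v^2 = 0.5*0.03*415^2 = 2583 J

2583 J


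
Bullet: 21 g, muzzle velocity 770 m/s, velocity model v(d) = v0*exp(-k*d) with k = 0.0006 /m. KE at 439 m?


v = v0*exp(-k*d) = 770*exp(-0.0006*439) = 591.695 m/s
E = 0.5*m*v^2 = 0.5*0.021*591.695^2 = 3676 J

3676 J


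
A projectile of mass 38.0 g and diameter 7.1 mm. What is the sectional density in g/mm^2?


SD = m/d^2 = 38.0/7.1^2 = 0.7538 g/mm^2

0.7538 g/mm^2


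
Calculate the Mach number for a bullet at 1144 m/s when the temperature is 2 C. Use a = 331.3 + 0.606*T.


a = 331.3 + 0.606*(2) = 332.512 m/s
M = v/a = 1144/332.512 = 3.44

3.44


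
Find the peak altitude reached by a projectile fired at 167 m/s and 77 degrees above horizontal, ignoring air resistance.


H = (v0*sin(theta))^2 / (2g) = (167*sin(77°))^2 / (2*9.81) = 1350 m

1350 m


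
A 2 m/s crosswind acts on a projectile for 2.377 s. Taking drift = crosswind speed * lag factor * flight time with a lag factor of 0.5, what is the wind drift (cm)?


drift = v_wind * lag * t = 2 * 0.5 * 2.377 = 2.377 m ≈ 237.7 cm

237.7 cm


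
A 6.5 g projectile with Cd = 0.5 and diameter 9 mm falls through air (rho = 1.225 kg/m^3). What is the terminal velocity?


A = pi*(d/2)^2 = pi*(9/2000)^2 = 6.36173e-05 m^2
vt = sqrt(2mg/(Cd*rho*A)) = sqrt(2*0.0065*9.81/(0.5 * 1.225 * 6.36173e-05)) = 57.21 m/s

57.21 m/s


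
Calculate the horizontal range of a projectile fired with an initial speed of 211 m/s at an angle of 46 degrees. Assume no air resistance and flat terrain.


R = v0^2 * sin(2*theta) / g = 211^2 * sin(2*46°) / 9.81 = 4536 m

4536 m


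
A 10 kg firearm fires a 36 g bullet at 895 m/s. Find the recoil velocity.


v_recoil = m_p * v_p / m_gun = 0.036 * 895 / 10 = 3.222 m/s

3.222 m/s


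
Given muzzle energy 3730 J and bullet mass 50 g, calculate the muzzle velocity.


v = sqrt(2*E/m) = sqrt(2*3730/0.05) = 386.3 m/s

386.3 m/s


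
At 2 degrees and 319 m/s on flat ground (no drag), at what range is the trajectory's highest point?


R = v0^2*sin(2*theta)/g = 319^2*sin(2*2°)/9.81 = 723.597 m
apex_dist = R/2 = 723.597/2 = 361.8 m

361.8 m


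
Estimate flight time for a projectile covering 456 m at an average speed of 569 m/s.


t = d/v = 456/569 = 0.8014 s

0.8014 s


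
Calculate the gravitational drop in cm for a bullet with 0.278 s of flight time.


drop = 0.5*g*t^2 = 0.5*9.81*0.278^2 = 0.379078 m ≈ 37.91 cm

37.91 cm


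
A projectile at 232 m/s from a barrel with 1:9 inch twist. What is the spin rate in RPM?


twist_m = 9*0.0254 = 0.2286 m
spin = v/twist = 232/0.2286 = 1014.873 rev/s
RPM = spin*60 = 1014.873*60 ≈ 60892 RPM

60892 RPM


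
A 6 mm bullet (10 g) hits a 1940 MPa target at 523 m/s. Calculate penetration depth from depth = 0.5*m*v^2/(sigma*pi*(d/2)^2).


A = pi*(d/2)^2 = pi*(6/2)^2 = 28.2743 mm^2
E = 0.5*m*v^2 = 0.5*0.01*523^2 = 1367.64 J
depth = E/(sigma*A) = 1367.64 J / (1940 MPa * 28.2743 mm^2) = 1367.64/(1940 * 28.2743) m = 0.0249333 m ≈ 24.93 mm

24.93 mm


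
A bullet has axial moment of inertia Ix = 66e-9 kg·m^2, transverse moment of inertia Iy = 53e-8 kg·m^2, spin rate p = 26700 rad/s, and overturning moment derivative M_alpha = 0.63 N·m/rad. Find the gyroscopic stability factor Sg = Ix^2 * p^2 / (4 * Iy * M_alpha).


Sg = Ix^2 * p^2 / (4 * Iy * M_alpha) = (66e-9)^2 * 26700^2 / (4 * 53e-8 * 0.63) = 2.325

2.325


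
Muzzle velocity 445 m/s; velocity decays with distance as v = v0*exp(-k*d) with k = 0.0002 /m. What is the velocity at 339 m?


v = v0*exp(-k*d) = 445*exp(-0.0002*339) = 415.8 m/s

415.8 m/s


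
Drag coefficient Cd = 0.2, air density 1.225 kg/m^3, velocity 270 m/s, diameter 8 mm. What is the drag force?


A = pi*(d/2)^2 = pi*(8/2000)^2 = 5.02655e-05 m^2
Fd = 0.5*Cd*rho*A*v^2 = 0.5*0.2*1.225*5.02655e-05*270^2 = 0.4489 N

0.4489 N


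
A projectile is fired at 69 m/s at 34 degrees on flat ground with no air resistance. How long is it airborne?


T = 2*v0*sin(theta)/g = 2*69*sin(34°)/9.81 = 7.866 s

7.866 s


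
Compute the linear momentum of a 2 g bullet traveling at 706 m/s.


p = m*v = 0.002*706 = 1.412 kg·m/s

1.412 kg·m/s


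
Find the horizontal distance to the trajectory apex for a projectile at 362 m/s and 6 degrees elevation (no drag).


R = v0^2*sin(2*theta)/g = 362^2*sin(2*6°)/9.81 = 2777.33 m
apex_dist = R/2 = 2777.33/2 = 1389 m

1389 m


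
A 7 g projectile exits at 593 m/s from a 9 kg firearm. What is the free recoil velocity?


v_recoil = m_p * v_p / m_gun = 0.007 * 593 / 9 = 0.4612 m/s

0.4612 m/s


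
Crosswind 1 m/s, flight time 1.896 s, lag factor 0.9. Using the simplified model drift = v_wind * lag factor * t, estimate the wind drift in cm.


drift = v_wind * lag * t = 1 * 0.9 * 1.896 = 1.7064 m ≈ 170.6 cm

170.6 cm


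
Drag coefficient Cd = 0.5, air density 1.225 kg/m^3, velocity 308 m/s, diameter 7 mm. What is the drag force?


A = pi*(d/2)^2 = pi*(7/2000)^2 = 3.84845e-05 m^2
Fd = 0.5*Cd*rho*A*v^2 = 0.5*0.5*1.225*3.84845e-05*308^2 = 1.118 N

1.118 N


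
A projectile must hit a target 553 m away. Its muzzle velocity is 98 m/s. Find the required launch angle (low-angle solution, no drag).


sin(2*theta) = R*g/v0^2 = 553*9.81/98^2 = 0.564862, theta = arcsin(0.564862)/2 = 17.2°

17.2 degrees


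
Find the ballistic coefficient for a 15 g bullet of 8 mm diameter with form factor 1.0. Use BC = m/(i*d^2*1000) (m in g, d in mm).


BC = m/(i*d^2*1000) = 15/(1.0 * 8^2 * 1000) = 0.0002344

0.0002344


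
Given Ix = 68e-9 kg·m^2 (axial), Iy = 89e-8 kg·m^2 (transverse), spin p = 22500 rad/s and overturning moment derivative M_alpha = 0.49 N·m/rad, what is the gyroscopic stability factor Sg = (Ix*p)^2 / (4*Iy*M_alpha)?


Sg = Ix^2 * p^2 / (4 * Iy * M_alpha) = (68e-9)^2 * 22500^2 / (4 * 89e-8 * 0.49) = 1.342

1.342


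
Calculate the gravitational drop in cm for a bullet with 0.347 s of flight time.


drop = 0.5*g*t^2 = 0.5*9.81*0.347^2 = 0.590606 m ≈ 59.06 cm

59.06 cm


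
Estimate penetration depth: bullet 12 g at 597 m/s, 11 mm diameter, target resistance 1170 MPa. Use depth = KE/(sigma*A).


A = pi*(d/2)^2 = pi*(11/2)^2 = 95.0332 mm^2
E = 0.5*m*v^2 = 0.5*0.012*597^2 = 2138.45 J
depth = E/(sigma*A) = 2138.45 J / (1170 MPa * 95.0332 mm^2) = 2138.45/(1170 * 95.0332) m = 0.0192326 m ≈ 19.23 mm

19.23 mm


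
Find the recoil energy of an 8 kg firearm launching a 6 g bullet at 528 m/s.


v_r = m_p*v_p/m_gun = 0.006*528/8 = 0.396 m/s, E_r = 0.5*m_gun*v_r^2 = 0.5*8*0.396^2 = 0.6273 J

0.6273 J


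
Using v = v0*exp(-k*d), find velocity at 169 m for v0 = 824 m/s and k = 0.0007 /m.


v = v0*exp(-k*d) = 824*exp(-0.0007*169) = 732.1 m/s

732.1 m/s


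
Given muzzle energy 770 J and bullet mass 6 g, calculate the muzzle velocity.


v = sqrt(2*E/m) = sqrt(2*770/0.006) = 506.6 m/s

506.6 m/s


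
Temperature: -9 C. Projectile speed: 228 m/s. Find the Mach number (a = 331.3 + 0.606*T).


a = 331.3 + 0.606*(-9) = 325.846 m/s
M = v/a = 228/325.846 = 0.6997

0.6997


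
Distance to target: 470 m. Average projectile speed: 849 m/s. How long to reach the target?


t = d/v = 470/849 = 0.5536 s

0.5536 s


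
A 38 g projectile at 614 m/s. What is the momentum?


p = m*v = 0.038*614 = 23.33 kg·m/s

23.33 kg·m/s


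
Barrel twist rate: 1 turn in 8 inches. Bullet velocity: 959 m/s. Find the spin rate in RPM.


twist_m = 8*0.0254 = 0.2032 m
spin = v/twist = 959/0.2032 = 4719.488 rev/s
RPM = spin*60 = 4719.488*60 ≈ 283169 RPM

283169 RPM


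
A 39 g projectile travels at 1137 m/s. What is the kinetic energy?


E = 0.5*m*v^2 = 0.5*0.039*1137^2 = 25209 J

25209 J


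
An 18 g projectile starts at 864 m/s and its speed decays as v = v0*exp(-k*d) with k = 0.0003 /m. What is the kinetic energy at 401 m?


v = v0*exp(-k*d) = 864*exp(-0.0003*401) = 766.069 m/s
E = 0.5*m*v^2 = 0.5*0.018*766.069^2 = 5282 J

5282 J


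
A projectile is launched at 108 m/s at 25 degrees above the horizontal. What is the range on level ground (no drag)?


R = v0^2 * sin(2*theta) / g = 108^2 * sin(2*25°) / 9.81 = 910.8 m

910.8 m


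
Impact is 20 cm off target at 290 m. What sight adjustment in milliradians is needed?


1 mrad subtends 1 cm per 10 m of range, so adj = error_cm / (dist_m / 10) = 20 / (290/10) = 0.6897 mrad

0.6897 mrad


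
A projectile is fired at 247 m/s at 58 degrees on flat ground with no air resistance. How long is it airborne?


T = 2*v0*sin(theta)/g = 2*247*sin(58°)/9.81 = 42.7 s

42.7 s


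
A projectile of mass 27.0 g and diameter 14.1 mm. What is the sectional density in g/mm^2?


SD = m/d^2 = 27.0/14.1^2 = 0.1358 g/mm^2

0.1358 g/mm^2


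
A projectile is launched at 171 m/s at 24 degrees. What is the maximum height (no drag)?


H = (v0*sin(theta))^2 / (2g) = (171*sin(24°))^2 / (2*9.81) = 246.6 m

246.6 m


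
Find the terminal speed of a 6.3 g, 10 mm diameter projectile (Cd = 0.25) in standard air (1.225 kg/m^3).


A = pi*(d/2)^2 = pi*(10/2000)^2 = 7.85398e-05 m^2
vt = sqrt(2mg/(Cd*rho*A)) = sqrt(2*0.0063*9.81/(0.25 * 1.225 * 7.85398e-05)) = 71.69 m/s

71.69 m/s


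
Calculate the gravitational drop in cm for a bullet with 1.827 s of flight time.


drop = 0.5*g*t^2 = 0.5*9.81*1.827^2 = 16.3725 m ≈ 1637 cm

1637 cm


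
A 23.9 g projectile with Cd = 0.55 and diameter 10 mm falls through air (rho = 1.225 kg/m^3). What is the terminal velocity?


A = pi*(d/2)^2 = pi*(10/2000)^2 = 7.85398e-05 m^2
vt = sqrt(2mg/(Cd*rho*A)) = sqrt(2*0.0239*9.81/(0.55 * 1.225 * 7.85398e-05)) = 94.14 m/s

94.14 m/s


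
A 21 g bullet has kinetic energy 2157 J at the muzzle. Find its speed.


v = sqrt(2*E/m) = sqrt(2*2157/0.021) = 453.2 m/s

453.2 m/s


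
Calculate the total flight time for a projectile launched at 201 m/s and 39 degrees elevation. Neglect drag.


T = 2*v0*sin(theta)/g = 2*201*sin(39°)/9.81 = 25.79 s

25.79 s


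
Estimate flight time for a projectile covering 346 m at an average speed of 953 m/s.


t = d/v = 346/953 = 0.3631 s

0.3631 s


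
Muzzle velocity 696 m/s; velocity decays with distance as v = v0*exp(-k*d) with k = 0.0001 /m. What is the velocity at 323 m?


v = v0*exp(-k*d) = 696*exp(-0.0001*323) = 673.9 m/s

673.9 m/s


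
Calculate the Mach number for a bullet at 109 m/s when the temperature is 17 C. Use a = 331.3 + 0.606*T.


a = 331.3 + 0.606*(17) = 341.602 m/s
M = v/a = 109/341.602 = 0.3191

0.3191


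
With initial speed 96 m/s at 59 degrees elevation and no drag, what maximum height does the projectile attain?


H = (v0*sin(theta))^2 / (2g) = (96*sin(59°))^2 / (2*9.81) = 345.1 m

345.1 m


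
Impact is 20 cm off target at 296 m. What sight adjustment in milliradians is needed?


1 mrad subtends 1 cm per 10 m of range, so adj = error_cm / (dist_m / 10) = 20 / (296/10) = 0.6757 mrad

0.6757 mrad


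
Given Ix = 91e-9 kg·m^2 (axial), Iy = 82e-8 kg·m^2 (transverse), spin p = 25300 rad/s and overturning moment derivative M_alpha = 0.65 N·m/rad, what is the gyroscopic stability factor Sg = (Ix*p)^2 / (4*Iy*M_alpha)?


Sg = Ix^2 * p^2 / (4 * Iy * M_alpha) = (91e-9)^2 * 25300^2 / (4 * 82e-8 * 0.65) = 2.486

2.486


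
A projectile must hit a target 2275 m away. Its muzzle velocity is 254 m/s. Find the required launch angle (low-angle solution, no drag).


sin(2*theta) = R*g/v0^2 = 2275*9.81/254^2 = 0.345926, theta = arcsin(0.345926)/2 = 10.12°

10.12 degrees


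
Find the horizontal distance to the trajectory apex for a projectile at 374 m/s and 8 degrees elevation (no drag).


R = v0^2*sin(2*theta)/g = 374^2*sin(2*8°)/9.81 = 3930.18 m
apex_dist = R/2 = 3930.18/2 = 1965 m

1965 m


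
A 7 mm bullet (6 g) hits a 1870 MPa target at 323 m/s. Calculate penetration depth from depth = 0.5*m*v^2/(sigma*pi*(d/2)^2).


A = pi*(d/2)^2 = pi*(7/2)^2 = 38.4845 mm^2
E = 0.5*m*v^2 = 0.5*0.006*323^2 = 312.987 J
depth = E/(sigma*A) = 312.987 J / (1870 MPa * 38.4845 mm^2) = 312.987/(1870 * 38.4845) m = 0.00434909 m ≈ 4.349 mm

4.349 mm


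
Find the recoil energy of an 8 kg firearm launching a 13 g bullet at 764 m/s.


v_r = m_p*v_p/m_gun = 0.013*764/8 = 1.2415 m/s, E_r = 0.5*m_gun*v_r^2 = 0.5*8*1.2415^2 = 6.165 J

6.165 J


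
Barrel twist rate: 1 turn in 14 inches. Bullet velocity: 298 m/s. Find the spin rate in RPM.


twist_m = 14*0.0254 = 0.3556 m
spin = v/twist = 298/0.3556 = 838.0202 rev/s
RPM = spin*60 = 838.0202*60 ≈ 50281 RPM

50281 RPM


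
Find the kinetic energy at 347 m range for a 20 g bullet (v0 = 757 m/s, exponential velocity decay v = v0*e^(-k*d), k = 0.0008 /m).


v = v0*exp(-k*d) = 757*exp(-0.0008*347) = 573.503 m/s
E = 0.5*m*v^2 = 0.5*0.02*573.503^2 = 3289 J

3289 J


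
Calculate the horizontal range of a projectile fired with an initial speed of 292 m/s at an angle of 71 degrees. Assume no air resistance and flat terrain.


R = v0^2 * sin(2*theta) / g = 292^2 * sin(2*71°) / 9.81 = 5351 m

5351 m


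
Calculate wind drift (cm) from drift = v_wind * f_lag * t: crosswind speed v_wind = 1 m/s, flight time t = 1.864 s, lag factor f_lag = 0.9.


drift = v_wind * lag * t = 1 * 0.9 * 1.864 = 1.6776 m ≈ 167.8 cm

167.8 cm


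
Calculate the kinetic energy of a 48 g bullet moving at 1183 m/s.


E = 0.5*m*v^2 = 0.5*0.048*1183^2 = 33588 J

33588 J


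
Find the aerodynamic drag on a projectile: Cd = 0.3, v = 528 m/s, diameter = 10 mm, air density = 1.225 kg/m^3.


A = pi*(d/2)^2 = pi*(10/2000)^2 = 7.85398e-05 m^2
Fd = 0.5*Cd*rho*A*v^2 = 0.5*0.3*1.225*7.85398e-05*528^2 = 4.023 N

4.023 N


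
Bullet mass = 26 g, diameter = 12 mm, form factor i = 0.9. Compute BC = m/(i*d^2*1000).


BC = m/(i*d^2*1000) = 26/(0.9 * 12^2 * 1000) = 0.0002006

0.0002006


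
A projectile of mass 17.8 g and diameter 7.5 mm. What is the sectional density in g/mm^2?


SD = m/d^2 = 17.8/7.5^2 = 0.3164 g/mm^2

0.3164 g/mm^2


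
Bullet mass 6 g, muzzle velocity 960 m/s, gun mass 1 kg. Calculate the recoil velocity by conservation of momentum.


v_recoil = m_p * v_p / m_gun = 0.006 * 960 / 1 = 5.76 m/s

5.76 m/s


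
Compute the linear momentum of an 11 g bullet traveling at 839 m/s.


p = m*v = 0.011*839 = 9.229 kg·m/s

9.229 kg·m/s


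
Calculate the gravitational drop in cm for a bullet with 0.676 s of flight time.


drop = 0.5*g*t^2 = 0.5*9.81*0.676^2 = 2.24147 m ≈ 224.1 cm

224.1 cm


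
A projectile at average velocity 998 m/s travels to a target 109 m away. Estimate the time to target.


t = d/v = 109/998 = 0.1092 s

0.1092 s


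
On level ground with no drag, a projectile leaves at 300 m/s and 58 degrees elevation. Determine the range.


R = v0^2 * sin(2*theta) / g = 300^2 * sin(2*58°) / 9.81 = 8246 m

8246 m


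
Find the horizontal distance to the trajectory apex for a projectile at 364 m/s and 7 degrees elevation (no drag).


R = v0^2*sin(2*theta)/g = 364^2*sin(2*7°)/9.81 = 3267.45 m
apex_dist = R/2 = 3267.45/2 = 1634 m

1634 m


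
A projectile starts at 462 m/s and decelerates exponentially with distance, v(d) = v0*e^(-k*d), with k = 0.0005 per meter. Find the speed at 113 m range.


v = v0*exp(-k*d) = 462*exp(-0.0005*113) = 436.6 m/s

436.6 m/s


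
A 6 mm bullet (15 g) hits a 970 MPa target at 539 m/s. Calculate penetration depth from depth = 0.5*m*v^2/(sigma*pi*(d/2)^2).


A = pi*(d/2)^2 = pi*(6/2)^2 = 28.2743 mm^2
E = 0.5*m*v^2 = 0.5*0.015*539^2 = 2178.91 J
depth = E/(sigma*A) = 2178.91 J / (970 MPa * 28.2743 mm^2) = 2178.91/(970 * 28.2743) m = 0.0794465 m ≈ 79.45 mm

79.45 mm


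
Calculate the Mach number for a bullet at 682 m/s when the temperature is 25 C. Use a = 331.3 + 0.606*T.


a = 331.3 + 0.606*(25) = 346.45 m/s
M = v/a = 682/346.45 = 1.969

1.969


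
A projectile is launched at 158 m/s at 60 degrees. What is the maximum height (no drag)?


H = (v0*sin(theta))^2 / (2g) = (158*sin(60°))^2 / (2*9.81) = 954.3 m

954.3 m


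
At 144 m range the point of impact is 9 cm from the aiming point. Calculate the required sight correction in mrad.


1 mrad subtends 1 cm per 10 m of range, so adj = error_cm / (dist_m / 10) = 9 / (144/10) = 0.625 mrad

0.625 mrad


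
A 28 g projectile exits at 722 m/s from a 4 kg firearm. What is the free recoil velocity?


v_recoil = m_p * v_p / m_gun = 0.028 * 722 / 4 = 5.054 m/s

5.054 m/s


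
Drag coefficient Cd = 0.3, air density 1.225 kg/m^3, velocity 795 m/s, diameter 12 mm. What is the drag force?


A = pi*(d/2)^2 = pi*(12/2000)^2 = 1.13097e-04 m^2
Fd = 0.5*Cd*rho*A*v^2 = 0.5*0.3*1.225*1.13097e-04*795^2 = 13.13 N

13.13 N


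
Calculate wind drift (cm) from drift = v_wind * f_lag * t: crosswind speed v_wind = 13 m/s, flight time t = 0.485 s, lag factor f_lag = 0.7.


drift = v_wind * lag * t = 13 * 0.7 * 0.485 = 4.4135 m ≈ 441.4 cm

441.4 cm


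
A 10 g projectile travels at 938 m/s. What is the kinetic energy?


E = 0.5*m*v^2 = 0.5*0.01*938^2 = 4399 J

4399 J


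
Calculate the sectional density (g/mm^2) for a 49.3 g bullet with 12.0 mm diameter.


SD = m/d^2 = 49.3/12.0^2 = 0.3424 g/mm^2

0.3424 g/mm^2


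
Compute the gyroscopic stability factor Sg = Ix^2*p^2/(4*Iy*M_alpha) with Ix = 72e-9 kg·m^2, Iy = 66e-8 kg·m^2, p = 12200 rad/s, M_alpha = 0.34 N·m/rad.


Sg = Ix^2 * p^2 / (4 * Iy * M_alpha) = (72e-9)^2 * 12200^2 / (4 * 66e-8 * 0.34) = 0.8596

0.8596


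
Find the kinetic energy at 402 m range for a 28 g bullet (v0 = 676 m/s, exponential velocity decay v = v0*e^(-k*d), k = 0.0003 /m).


v = v0*exp(-k*d) = 676*exp(-0.0003*402) = 599.199 m/s
E = 0.5*m*v^2 = 0.5*0.028*599.199^2 = 5027 J

5027 J


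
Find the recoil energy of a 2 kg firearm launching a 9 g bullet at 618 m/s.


v_r = m_p*v_p/m_gun = 0.009*618/2 = 2.781 m/s, E_r = 0.5*m_gun*v_r^2 = 0.5*2*2.781^2 = 7.734 J

7.734 J


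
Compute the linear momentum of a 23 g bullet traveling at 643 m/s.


p = m*v = 0.023*643 = 14.79 kg·m/s

14.79 kg·m/s


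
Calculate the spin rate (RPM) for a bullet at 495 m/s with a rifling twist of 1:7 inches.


twist_m = 7*0.0254 = 0.1778 m
spin = v/twist = 495/0.1778 = 2784.027 rev/s
RPM = spin*60 = 2784.027*60 ≈ 167042 RPM

167042 RPM


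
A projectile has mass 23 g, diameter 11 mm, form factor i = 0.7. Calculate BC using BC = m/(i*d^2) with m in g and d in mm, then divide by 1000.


BC = m/(i*d^2*1000) = 23/(0.7 * 11^2 * 1000) = 0.0002715

0.0002715


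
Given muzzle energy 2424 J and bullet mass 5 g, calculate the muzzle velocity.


v = sqrt(2*E/m) = sqrt(2*2424/0.005) = 984.7 m/s

984.7 m/s


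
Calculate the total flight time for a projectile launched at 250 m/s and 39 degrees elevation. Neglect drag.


T = 2*v0*sin(theta)/g = 2*250*sin(39°)/9.81 = 32.08 s

32.08 s


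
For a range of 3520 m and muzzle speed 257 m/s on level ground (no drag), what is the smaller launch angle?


sin(2*theta) = R*g/v0^2 = 3520*9.81/257^2 = 0.522812, theta = arcsin(0.522812)/2 = 15.76°

15.76 degrees


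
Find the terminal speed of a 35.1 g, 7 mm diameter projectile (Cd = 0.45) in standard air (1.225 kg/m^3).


A = pi*(d/2)^2 = pi*(7/2000)^2 = 3.84845e-05 m^2
vt = sqrt(2mg/(Cd*rho*A)) = sqrt(2*0.0351*9.81/(0.45 * 1.225 * 3.84845e-05)) = 180.2 m/s

180.2 m/s


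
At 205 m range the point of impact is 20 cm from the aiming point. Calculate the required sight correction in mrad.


1 mrad subtends 1 cm per 10 m of range, so adj = error_cm / (dist_m / 10) = 20 / (205/10) = 0.9756 mrad

0.9756 mrad


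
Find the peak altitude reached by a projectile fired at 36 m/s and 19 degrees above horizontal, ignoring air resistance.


H = (v0*sin(theta))^2 / (2g) = (36*sin(19°))^2 / (2*9.81) = 7.001 m

7.001 m


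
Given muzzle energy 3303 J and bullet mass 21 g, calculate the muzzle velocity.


v = sqrt(2*E/m) = sqrt(2*3303/0.021) = 560.9 m/s

560.9 m/s


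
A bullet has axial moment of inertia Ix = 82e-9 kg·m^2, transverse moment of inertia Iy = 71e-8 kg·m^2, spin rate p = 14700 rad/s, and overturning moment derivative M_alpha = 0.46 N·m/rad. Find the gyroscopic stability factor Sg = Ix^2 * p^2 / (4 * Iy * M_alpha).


Sg = Ix^2 * p^2 / (4 * Iy * M_alpha) = (82e-9)^2 * 14700^2 / (4 * 71e-8 * 0.46) = 1.112

1.112


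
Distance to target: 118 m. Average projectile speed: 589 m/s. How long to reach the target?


t = d/v = 118/589 = 0.2003 s

0.2003 s


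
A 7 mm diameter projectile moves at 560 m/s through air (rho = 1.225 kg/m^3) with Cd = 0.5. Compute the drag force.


A = pi*(d/2)^2 = pi*(7/2000)^2 = 3.84845e-05 m^2
Fd = 0.5*Cd*rho*A*v^2 = 0.5*0.5*1.225*3.84845e-05*560^2 = 3.696 N

3.696 N


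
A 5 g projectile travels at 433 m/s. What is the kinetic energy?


E = 0.5*m*v^2 = 0.5*0.005*433^2 = 468.7 J

468.7 J


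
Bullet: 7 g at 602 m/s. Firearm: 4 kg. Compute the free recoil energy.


v_r = m_p*v_p/m_gun = 0.007*602/4 = 1.0535 m/s, E_r = 0.5*m_gun*v_r^2 = 0.5*4*1.0535^2 = 2.22 J

2.22 J


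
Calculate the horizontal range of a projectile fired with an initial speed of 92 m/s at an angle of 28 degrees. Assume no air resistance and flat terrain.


R = v0^2 * sin(2*theta) / g = 92^2 * sin(2*28°) / 9.81 = 715.3 m

715.3 m


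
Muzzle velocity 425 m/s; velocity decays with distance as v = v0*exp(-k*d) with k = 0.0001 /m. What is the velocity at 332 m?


v = v0*exp(-k*d) = 425*exp(-0.0001*332) = 411.1 m/s

411.1 m/s


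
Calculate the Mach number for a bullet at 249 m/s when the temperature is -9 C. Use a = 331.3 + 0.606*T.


a = 331.3 + 0.606*(-9) = 325.846 m/s
M = v/a = 249/325.846 = 0.7642

0.7642


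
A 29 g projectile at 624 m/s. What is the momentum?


p = m*v = 0.029*624 = 18.1 kg·m/s

18.1 kg·m/s


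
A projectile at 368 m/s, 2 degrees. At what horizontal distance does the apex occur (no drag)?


R = v0^2*sin(2*theta)/g = 368^2*sin(2*2°)/9.81 = 962.966 m
apex_dist = R/2 = 962.966/2 = 481.5 m

481.5 m


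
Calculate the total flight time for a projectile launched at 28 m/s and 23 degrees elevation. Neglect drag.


T = 2*v0*sin(theta)/g = 2*28*sin(23°)/9.81 = 2.23 s

2.23 s


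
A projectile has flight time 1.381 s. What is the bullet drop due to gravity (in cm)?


drop = 0.5*g*t^2 = 0.5*9.81*1.381^2 = 9.35462 m ≈ 935.5 cm

935.5 cm


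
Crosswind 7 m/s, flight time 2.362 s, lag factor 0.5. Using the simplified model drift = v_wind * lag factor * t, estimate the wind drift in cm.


drift = v_wind * lag * t = 7 * 0.5 * 2.362 = 8.267 m ≈ 826.7 cm

826.7 cm


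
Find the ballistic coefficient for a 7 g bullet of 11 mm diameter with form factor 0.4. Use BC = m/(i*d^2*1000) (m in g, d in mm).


BC = m/(i*d^2*1000) = 7/(0.4 * 11^2 * 1000) = 0.0001446

0.0001446


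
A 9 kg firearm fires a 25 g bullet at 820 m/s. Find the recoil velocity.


v_recoil = m_p * v_p / m_gun = 0.025 * 820 / 9 = 2.278 m/s

2.278 m/s


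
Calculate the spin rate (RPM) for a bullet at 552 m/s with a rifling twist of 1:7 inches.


twist_m = 7*0.0254 = 0.1778 m
spin = v/twist = 552/0.1778 = 3104.612 rev/s
RPM = spin*60 = 3104.612*60 ≈ 186277 RPM

186277 RPM


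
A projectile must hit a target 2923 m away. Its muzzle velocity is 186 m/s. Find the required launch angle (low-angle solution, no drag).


sin(2*theta) = R*g/v0^2 = 2923*9.81/186^2 = 0.828842, theta = arcsin(0.828842)/2 = 27.99°

27.99 degrees


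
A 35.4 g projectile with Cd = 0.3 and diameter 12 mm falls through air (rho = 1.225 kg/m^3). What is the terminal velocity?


A = pi*(d/2)^2 = pi*(12/2000)^2 = 1.13097e-04 m^2
vt = sqrt(2mg/(Cd*rho*A)) = sqrt(2*0.0354*9.81/(0.3 * 1.225 * 1.13097e-04)) = 129.3 m/s

129.3 m/s


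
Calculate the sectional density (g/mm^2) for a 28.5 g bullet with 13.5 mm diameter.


SD = m/d^2 = 28.5/13.5^2 = 0.1564 g/mm^2

0.1564 g/mm^2


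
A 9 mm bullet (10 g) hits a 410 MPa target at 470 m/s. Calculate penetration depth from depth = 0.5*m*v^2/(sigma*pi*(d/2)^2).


A = pi*(d/2)^2 = pi*(9/2)^2 = 63.6173 mm^2
E = 0.5*m*v^2 = 0.5*0.01*470^2 = 1104.5 J
depth = E/(sigma*A) = 1104.5 J / (410 MPa * 63.6173 mm^2) = 1104.5/(410 * 63.6173) m = 0.0423455 m ≈ 42.35 mm

42.35 mm


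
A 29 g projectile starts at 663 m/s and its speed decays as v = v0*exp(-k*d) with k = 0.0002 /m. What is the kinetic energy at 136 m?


v = v0*exp(-k*d) = 663*exp(-0.0002*136) = 645.209 m/s
E = 0.5*m*v^2 = 0.5*0.029*645.209^2 = 6036 J

6036 J


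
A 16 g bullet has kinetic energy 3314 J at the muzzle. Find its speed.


v = sqrt(2*E/m) = sqrt(2*3314/0.016) = 643.6 m/s

643.6 m/s


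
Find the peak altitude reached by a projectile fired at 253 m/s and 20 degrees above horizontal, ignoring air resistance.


H = (v0*sin(theta))^2 / (2g) = (253*sin(20°))^2 / (2*9.81) = 381.6 m

381.6 m


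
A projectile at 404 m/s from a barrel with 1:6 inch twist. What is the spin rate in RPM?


twist_m = 6*0.0254 = 0.1524 m
spin = v/twist = 404/0.1524 = 2650.919 rev/s
RPM = spin*60 = 2650.919*60 ≈ 159055 RPM

159055 RPM


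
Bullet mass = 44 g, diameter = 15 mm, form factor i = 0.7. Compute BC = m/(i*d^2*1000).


BC = m/(i*d^2*1000) = 44/(0.7 * 15^2 * 1000) = 0.0002794

0.0002794


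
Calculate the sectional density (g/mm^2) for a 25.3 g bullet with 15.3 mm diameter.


SD = m/d^2 = 25.3/15.3^2 = 0.1081 g/mm^2

0.1081 g/mm^2


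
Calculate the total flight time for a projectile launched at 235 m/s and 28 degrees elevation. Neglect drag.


T = 2*v0*sin(theta)/g = 2*235*sin(28°)/9.81 = 22.49 s

22.49 s


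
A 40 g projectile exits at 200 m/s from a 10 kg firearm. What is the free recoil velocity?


v_recoil = m_p * v_p / m_gun = 0.04 * 200 / 10 = 0.8 m/s

0.8 m/s


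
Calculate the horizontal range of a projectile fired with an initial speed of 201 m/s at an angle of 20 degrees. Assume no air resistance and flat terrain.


R = v0^2 * sin(2*theta) / g = 201^2 * sin(2*20°) / 9.81 = 2647 m

2647 m


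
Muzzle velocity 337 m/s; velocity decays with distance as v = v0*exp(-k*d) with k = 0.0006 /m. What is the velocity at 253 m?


v = v0*exp(-k*d) = 337*exp(-0.0006*253) = 289.5 m/s

289.5 m/s


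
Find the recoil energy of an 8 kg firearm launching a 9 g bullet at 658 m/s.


v_r = m_p*v_p/m_gun = 0.009*658/8 = 0.74025 m/s, E_r = 0.5*m_gun*v_r^2 = 0.5*8*0.74025^2 = 2.192 J

2.192 J


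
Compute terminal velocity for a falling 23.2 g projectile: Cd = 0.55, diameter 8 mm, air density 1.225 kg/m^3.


A = pi*(d/2)^2 = pi*(8/2000)^2 = 5.02655e-05 m^2
vt = sqrt(2mg/(Cd*rho*A)) = sqrt(2*0.0232*9.81/(0.55 * 1.225 * 5.02655e-05)) = 115.9 m/s

115.9 m/s


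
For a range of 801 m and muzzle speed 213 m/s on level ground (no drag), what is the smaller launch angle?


sin(2*theta) = R*g/v0^2 = 801*9.81/213^2 = 0.173198, theta = arcsin(0.173198)/2 = 4.987°

4.987 degrees


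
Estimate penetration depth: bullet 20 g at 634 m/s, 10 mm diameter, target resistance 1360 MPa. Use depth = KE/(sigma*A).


A = pi*(d/2)^2 = pi*(10/2)^2 = 78.5398 mm^2
E = 0.5*m*v^2 = 0.5*0.02*634^2 = 4019.56 J
depth = E/(sigma*A) = 4019.56 J / (1360 MPa * 78.5398 mm^2) = 4019.56/(1360 * 78.5398) m = 0.0376313 m ≈ 37.63 mm

37.63 mm


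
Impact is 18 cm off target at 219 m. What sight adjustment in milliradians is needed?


1 mrad subtends 1 cm per 10 m of range, so adj = error_cm / (dist_m / 10) = 18 / (219/10) = 0.8219 mrad

0.8219 mrad


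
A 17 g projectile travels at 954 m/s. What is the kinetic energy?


E = 0.5*m*v^2 = 0.5*0.017*954^2 = 7736 J

7736 J


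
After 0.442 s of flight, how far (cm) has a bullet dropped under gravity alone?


drop = 0.5*g*t^2 = 0.5*9.81*0.442^2 = 0.95826 m ≈ 95.83 cm

95.83 cm


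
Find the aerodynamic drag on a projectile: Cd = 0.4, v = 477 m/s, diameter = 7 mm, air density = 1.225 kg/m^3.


A = pi*(d/2)^2 = pi*(7/2000)^2 = 3.84845e-05 m^2
Fd = 0.5*Cd*rho*A*v^2 = 0.5*0.4*1.225*3.84845e-05*477^2 = 2.145 N

2.145 N


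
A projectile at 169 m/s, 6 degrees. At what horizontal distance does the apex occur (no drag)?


R = v0^2*sin(2*theta)/g = 169^2*sin(2*6°)/9.81 = 605.318 m
apex_dist = R/2 = 605.318/2 = 302.7 m

302.7 m


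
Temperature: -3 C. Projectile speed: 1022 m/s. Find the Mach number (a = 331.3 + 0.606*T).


a = 331.3 + 0.606*(-3) = 329.482 m/s
M = v/a = 1022/329.482 = 3.102

3.102


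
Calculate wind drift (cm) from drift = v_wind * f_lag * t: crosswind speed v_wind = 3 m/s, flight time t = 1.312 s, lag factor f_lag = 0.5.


drift = v_wind * lag * t = 3 * 0.5 * 1.312 = 1.968 m ≈ 196.8 cm

196.8 cm


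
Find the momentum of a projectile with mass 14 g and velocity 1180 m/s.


p = m*v = 0.014*1180 = 16.52 kg·m/s

16.52 kg·m/s


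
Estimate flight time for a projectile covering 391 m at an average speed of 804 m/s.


t = d/v = 391/804 = 0.4863 s

0.4863 s


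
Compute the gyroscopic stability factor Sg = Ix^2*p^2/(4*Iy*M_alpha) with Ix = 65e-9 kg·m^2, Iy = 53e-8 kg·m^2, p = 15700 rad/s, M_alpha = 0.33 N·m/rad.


Sg = Ix^2 * p^2 / (4 * Iy * M_alpha) = (65e-9)^2 * 15700^2 / (4 * 53e-8 * 0.33) = 1.489

1.489


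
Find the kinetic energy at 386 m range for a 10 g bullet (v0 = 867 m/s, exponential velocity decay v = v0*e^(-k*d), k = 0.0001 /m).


v = v0*exp(-k*d) = 867*exp(-0.0001*386) = 834.171 m/s
E = 0.5*m*v^2 = 0.5*0.01*834.171^2 = 3479 J

3479 J


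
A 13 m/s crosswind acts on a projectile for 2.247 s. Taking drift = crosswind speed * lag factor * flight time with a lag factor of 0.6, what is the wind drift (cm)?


drift = v_wind * lag * t = 13 * 0.6 * 2.247 = 17.5266 m ≈ 1753 cm

1753 cm


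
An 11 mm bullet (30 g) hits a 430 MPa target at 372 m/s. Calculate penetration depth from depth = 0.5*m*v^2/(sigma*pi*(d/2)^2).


A = pi*(d/2)^2 = pi*(11/2)^2 = 95.0332 mm^2
E = 0.5*m*v^2 = 0.5*0.03*372^2 = 2075.76 J
depth = E/(sigma*A) = 2075.76 J / (430 MPa * 95.0332 mm^2) = 2075.76/(430 * 95.0332) m = 0.0507965 m ≈ 50.8 mm

50.8 mm


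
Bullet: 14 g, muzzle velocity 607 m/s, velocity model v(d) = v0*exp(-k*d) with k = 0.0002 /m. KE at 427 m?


v = v0*exp(-k*d) = 607*exp(-0.0002*427) = 557.314 m/s
E = 0.5*m*v^2 = 0.5*0.014*557.314^2 = 2174 J

2174 J


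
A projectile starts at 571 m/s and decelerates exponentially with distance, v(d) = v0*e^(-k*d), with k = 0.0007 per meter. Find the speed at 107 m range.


v = v0*exp(-k*d) = 571*exp(-0.0007*107) = 529.8 m/s

529.8 m/s


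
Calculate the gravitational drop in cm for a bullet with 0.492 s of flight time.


drop = 0.5*g*t^2 = 0.5*9.81*0.492^2 = 1.18732 m ≈ 118.7 cm

118.7 cm


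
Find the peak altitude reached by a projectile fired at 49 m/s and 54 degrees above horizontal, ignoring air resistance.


H = (v0*sin(theta))^2 / (2g) = (49*sin(54°))^2 / (2*9.81) = 80.1 m

80.1 m


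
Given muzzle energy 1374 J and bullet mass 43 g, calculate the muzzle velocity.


v = sqrt(2*E/m) = sqrt(2*1374/0.043) = 252.8 m/s

252.8 m/s


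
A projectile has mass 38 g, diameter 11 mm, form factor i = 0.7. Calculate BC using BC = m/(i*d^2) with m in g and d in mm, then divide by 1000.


BC = m/(i*d^2*1000) = 38/(0.7 * 11^2 * 1000) = 0.0004486

0.0004486


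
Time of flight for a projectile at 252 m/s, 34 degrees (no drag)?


T = 2*v0*sin(theta)/g = 2*252*sin(34°)/9.81 = 28.73 s

28.73 s


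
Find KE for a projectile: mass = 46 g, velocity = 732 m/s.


E = 0.5*m*v^2 = 0.5*0.046*732^2 = 12324 J

12324 J


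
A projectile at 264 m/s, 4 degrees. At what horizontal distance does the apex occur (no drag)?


R = v0^2*sin(2*theta)/g = 264^2*sin(2*4°)/9.81 = 988.767 m
apex_dist = R/2 = 988.767/2 = 494.4 m

494.4 m


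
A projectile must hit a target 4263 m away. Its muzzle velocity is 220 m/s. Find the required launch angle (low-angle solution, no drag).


sin(2*theta) = R*g/v0^2 = 4263*9.81/220^2 = 0.86405, theta = arcsin(0.86405)/2 = 29.89°

29.89 degrees


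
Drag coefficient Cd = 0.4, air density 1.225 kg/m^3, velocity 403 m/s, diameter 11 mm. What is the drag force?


A = pi*(d/2)^2 = pi*(11/2000)^2 = 9.50332e-05 m^2
Fd = 0.5*Cd*rho*A*v^2 = 0.5*0.4*1.225*9.50332e-05*403^2 = 3.781 N

3.781 N


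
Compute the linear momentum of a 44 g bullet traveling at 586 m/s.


p = m*v = 0.044*586 = 25.78 kg·m/s

25.78 kg·m/s


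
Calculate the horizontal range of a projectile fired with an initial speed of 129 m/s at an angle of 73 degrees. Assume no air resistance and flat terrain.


R = v0^2 * sin(2*theta) / g = 129^2 * sin(2*73°) / 9.81 = 948.6 m

948.6 m


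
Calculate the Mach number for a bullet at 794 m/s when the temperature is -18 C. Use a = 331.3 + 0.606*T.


a = 331.3 + 0.606*(-18) = 320.392 m/s
M = v/a = 794/320.392 = 2.478

2.478


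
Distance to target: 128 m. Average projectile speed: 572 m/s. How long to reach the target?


t = d/v = 128/572 = 0.2238 s

0.2238 s


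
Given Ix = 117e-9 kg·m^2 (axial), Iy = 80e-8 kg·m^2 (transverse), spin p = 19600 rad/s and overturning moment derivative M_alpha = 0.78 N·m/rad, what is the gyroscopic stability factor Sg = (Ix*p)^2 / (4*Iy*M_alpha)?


Sg = Ix^2 * p^2 / (4 * Iy * M_alpha) = (117e-9)^2 * 19600^2 / (4 * 80e-8 * 0.78) = 2.107

2.107
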